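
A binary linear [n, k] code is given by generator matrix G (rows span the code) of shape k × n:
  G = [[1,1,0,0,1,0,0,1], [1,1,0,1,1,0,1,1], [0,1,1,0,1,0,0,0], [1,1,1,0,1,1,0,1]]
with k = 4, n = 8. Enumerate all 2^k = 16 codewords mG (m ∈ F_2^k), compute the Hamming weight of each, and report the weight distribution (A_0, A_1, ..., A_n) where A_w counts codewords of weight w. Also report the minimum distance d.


Weight distribution: A_0 = 1, A_2 = 2, A_3 = 4, A_4 = 2, A_5 = 4, A_6 = 2, A_8 = 1. Minimum distance d = 2.

Enumerate all 2^4 = 16 messages m ∈ F_2^4.
For each, compute codeword c = mG in F_2^8, then tally its weight.
  m = 0000 → c = 00000000, weight = 0.
  m = 1000 → c = 11001001, weight = 4.
  m = 0100 → c = 11011011, weight = 6.
  m = 1100 → c = 00010010, weight = 2.
  m = 0010 → c = 01101000, weight = 3.
  m = 1010 → c = 10100001, weight = 3.
  m = 0110 → c = 10110011, weight = 5.
  m = 1110 → c = 01111010, weight = 5.
  m = 0001 → c = 11101101, weight = 6.
  m = 1001 → c = 00100100, weight = 2.
  m = 0101 → c = 00110110, weight = 4.
  m = 1101 → c = 11111111, weight = 8.
  m = 0011 → c = 10000101, weight = 3.
  m = 1011 → c = 01001100, weight = 3.
  m = 0111 → c = 01011110, weight = 5.
  m = 1111 → c = 10010111, weight = 5.
Tally weights:
  weight 0: 1 codewords.
  weight 2: 2 codewords.
  weight 3: 4 codewords.
  weight 4: 2 codewords.
  weight 5: 4 codewords.
  weight 6: 2 codewords.
  weight 8: 1 codewords.
Minimum distance d = smallest w > 0 with A_w > 0 = 2.
Sanity: Σ A_w = 16 = 2^4 = 16 ✓.


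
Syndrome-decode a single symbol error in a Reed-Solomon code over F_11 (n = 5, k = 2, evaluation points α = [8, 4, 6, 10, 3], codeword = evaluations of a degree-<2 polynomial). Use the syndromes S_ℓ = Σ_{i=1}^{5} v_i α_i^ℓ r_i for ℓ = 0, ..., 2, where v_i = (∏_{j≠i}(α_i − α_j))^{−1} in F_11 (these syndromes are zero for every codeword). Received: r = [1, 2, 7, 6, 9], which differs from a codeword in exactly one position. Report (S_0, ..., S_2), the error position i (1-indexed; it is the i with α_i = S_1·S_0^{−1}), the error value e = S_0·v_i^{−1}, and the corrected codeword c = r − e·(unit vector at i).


S = (8, 2, 6), error at position 5, error magnitude e = 4, c = [1, 2, 7, 6, 5].

Step 1: column multipliers v_i = (∏_{j≠i}(α_i − α_j))^{−1} mod 11.
  i = 1 (α = 8): (8−4)(8−6)(8−10)(8−3) = 4·2·(−2)·5 = −80 ≡ 8, so v_1 = 8^{−1} = 7 (mod 11).
  i = 2 (α = 4): (4−8)(4−6)(4−10)(4−3) = (−4)·(−2)·(−6)·1 = −48 ≡ 7, so v_2 = 7^{−1} = 8 (mod 11).
  i = 3 (α = 6): (6−8)(6−4)(6−10)(6−3) = (−2)·2·(−4)·3 = 48 ≡ 4, so v_3 = 4^{−1} = 3 (mod 11).
  i = 4 (α = 10): (10−8)(10−4)(10−6)(10−3) = 2·6·4·7 = 336 ≡ 6, so v_4 = 6^{−1} = 2 (mod 11).
  i = 5 (α = 3): (3−8)(3−4)(3−6)(3−10) = (−5)·(−1)·(−3)·(−7) = 105 ≡ 6, so v_5 = 6^{−1} = 2 (mod 11).
  v = [7, 8, 3, 2, 2].
Step 2: syndromes of r = [1, 2, 7, 6, 9] (all sums mod 11).
  S_0 = Σ v_i r_i = 7·1 + 8·2 + 3·7 + 2·6 + 2·9 = 74 ≡ 8.
  S_1 = Σ v_i α_i r_i = 7·8·1 + 8·4·2 + 3·6·7 + 2·10·6 + 2·3·9 = 420 ≡ 2.
  α_i^2 mod 11 = [9, 5, 3, 1, 9].
  S_2 = Σ v_i α_i^2 r_i = 7·9·1 + 8·5·2 + 3·3·7 + 2·1·6 + 2·9·9 = 380 ≡ 6.
  S = (8, 2, 6) ≠ 0, so r is not a codeword (an error is present).
Step 3: locate the error. For a single error e at position i, S_ℓ = v_i·e·α_i^ℓ, so α_err = S_1/S_0.
  S_0^{−1} = 8^{−1} = 7 (mod 11), so α_err = 2·7 = 14 ≡ 3 = α_5. Error position i = 5.
  Consistency check: S_2/S_1 = 6·6 = 36 ≡ 3 = α_err ✓ (single-error assumption holds).
Step 4: error magnitude e = S_0/v_5 = S_0·∏_{j≠5}(α_5 − α_j) = 8·6 = 48 ≡ 4 (mod 11).
Step 5: correct position 5: c_5 = r_5 − e = 9 − 4 ≡ 5 (mod 11). Hence c = [1, 2, 7, 6, 5].
  Check: interpolating c through the α_i gives m(x) = 3 + 8·x (degree < 2) with m(α_i) = c_i for every i, so c is indeed a codeword.


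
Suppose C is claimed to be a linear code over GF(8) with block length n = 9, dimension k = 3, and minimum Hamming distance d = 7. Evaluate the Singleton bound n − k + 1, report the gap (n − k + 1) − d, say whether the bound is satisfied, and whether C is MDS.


Singleton RHS = n − k + 1 = 7, slack = 0, bound satisfied, MDS.

Singleton bound: d ≤ n − k + 1.
Here n = 9, k = 3, so n − k + 1 = 7.
Given d = 7, check d ≤ 7: YES.
Slack = (n − k + 1) − d = 0.
The code is MDS (slack = 0).
Description: the claimed parameters are [9, 3, 7]_8; such a code would be MDS (meets Singleton bound).


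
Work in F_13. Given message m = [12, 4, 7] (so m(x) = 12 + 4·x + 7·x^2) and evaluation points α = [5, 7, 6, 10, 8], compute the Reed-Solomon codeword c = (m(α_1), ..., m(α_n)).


c = [12, 6, 2, 11, 11]

Message polynomial: m(x) = 12 + 4·x + 7·x^2 (mod 13).
For each evaluation point α_i, compute m(α_i) mod 13:
  α_1 = 5: Horner steps 7 → 0 → 12, so m(5) = 12.
  α_2 = 7: Horner steps 7 → 1 → 6, so m(7) = 6.
  α_3 = 6: Horner steps 7 → 7 → 2, so m(6) = 2.
  α_4 = 10: Horner steps 7 → 9 → 11, so m(10) = 11.
  α_5 = 8: Horner steps 7 → 8 → 11, so m(8) = 11.
Codeword c = [12, 6, 2, 11, 11] ∈ F_13^5.


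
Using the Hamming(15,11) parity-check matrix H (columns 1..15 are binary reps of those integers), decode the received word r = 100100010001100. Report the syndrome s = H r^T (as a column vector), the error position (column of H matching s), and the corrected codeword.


s = (1, 1, 0, 0)^T, error position = 12, corrected codeword c = 100100010000100

Compute s = H r^T mod 2 one row at a time:
  s_1 = 1 + 0 + 0 + 0 + 1 + 1 + 0 + 0 = 3 ≡ 1 (mod 2).
  s_2 = 1 + 0 + 0 + 0 + 1 + 1 + 0 + 0 = 3 ≡ 1 (mod 2).
  s_3 = 0 + 0 + 0 + 0 + 0 + 0 + 0 + 0 = 0 ≡ 0 (mod 2).
  s_4 = 1 + 0 + 0 + 0 + 0 + 0 + 1 + 0 = 2 ≡ 0 (mod 2).
s = (1, 1, 0, 0)^T — this equals column 12 of H (binary 1100), so error is at position 12.
Correct: flip bit 12 of r = 100100010001100 to get c = 100100010000100.


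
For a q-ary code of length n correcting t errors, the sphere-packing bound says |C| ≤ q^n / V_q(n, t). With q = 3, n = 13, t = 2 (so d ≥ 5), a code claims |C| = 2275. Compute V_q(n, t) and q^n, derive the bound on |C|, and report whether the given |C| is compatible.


V_q(n, t) = 339, q^n = 1594323, Hamming bound = 4703, |C| = 2275 ≤ bound (satisfied).

Step 1: Compute V_q(n, t) = Σ_{j=0}^2 C(n, j) (q−1)^j.
  j = 0: C(13,0)·(2)^0 = 1·1 = 1.
  j = 1: C(13,1)·(2)^1 = 13·2 = 26.
  j = 2: C(13,2)·(2)^2 = 78·4 = 312.
  V_q(n, t) = 1 + 26 + 312 = 339.
Step 2: q^n = 3^13 = 1594323.
Step 3: Hamming bound ⌊q^n / V_q(n,t)⌋ = ⌊1594323/339⌋ = 4703.
Step 4: Compare |C| = 2275 to 4703: satisfied.
The claimed |C| lies below the Hamming bound.


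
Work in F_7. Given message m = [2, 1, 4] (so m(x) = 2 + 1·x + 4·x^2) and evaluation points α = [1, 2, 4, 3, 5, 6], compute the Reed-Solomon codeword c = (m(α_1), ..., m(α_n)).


c = [0, 6, 0, 6, 2, 5]

Message polynomial: m(x) = 2 + 1·x + 4·x^2 (mod 7).
For each evaluation point α_i, compute m(α_i) mod 7:
  α_1 = 1: Horner steps 4 → 5 → 0, so m(1) = 0.
  α_2 = 2: Horner steps 4 → 2 → 6, so m(2) = 6.
  α_3 = 4: Horner steps 4 → 3 → 0, so m(4) = 0.
  α_4 = 3: Horner steps 4 → 6 → 6, so m(3) = 6.
  α_5 = 5: Horner steps 4 → 0 → 2, so m(5) = 2.
  α_6 = 6: Horner steps 4 → 4 → 5, so m(6) = 5.
Codeword c = [0, 6, 0, 6, 2, 5] ∈ F_7^6.


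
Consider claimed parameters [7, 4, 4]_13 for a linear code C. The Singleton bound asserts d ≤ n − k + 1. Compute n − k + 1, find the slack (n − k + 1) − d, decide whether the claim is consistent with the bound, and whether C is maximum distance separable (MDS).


Singleton RHS = n − k + 1 = 4, slack = 0, bound satisfied, MDS.

Singleton bound: d ≤ n − k + 1.
Here n = 7, k = 4, so n − k + 1 = 4.
Given d = 4, check d ≤ 4: YES.
Slack = (n − k + 1) − d = 0.
The code is MDS (slack = 0).
Description: the claimed parameters are [7, 4, 4]_13; such a code would be MDS (meets Singleton bound).


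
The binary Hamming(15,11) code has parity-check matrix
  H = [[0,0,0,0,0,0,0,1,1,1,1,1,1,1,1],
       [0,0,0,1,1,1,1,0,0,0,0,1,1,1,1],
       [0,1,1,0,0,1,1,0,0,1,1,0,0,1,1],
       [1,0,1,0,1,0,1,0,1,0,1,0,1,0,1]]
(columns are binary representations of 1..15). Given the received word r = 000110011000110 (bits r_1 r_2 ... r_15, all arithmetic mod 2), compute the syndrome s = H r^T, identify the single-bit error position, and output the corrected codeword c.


s = (0, 0, 1, 1)^T, error position = 3, corrected codeword c = 001110011000110

Compute s = H r^T mod 2 one row at a time:
  s_1 = 1 + 1 + 0 + 0 + 0 + 1 + 1 + 0 = 4 ≡ 0 (mod 2).
  s_2 = 1 + 1 + 0 + 0 + 0 + 1 + 1 + 0 = 4 ≡ 0 (mod 2).
  s_3 = 0 + 0 + 0 + 0 + 0 + 0 + 1 + 0 = 1 ≡ 1 (mod 2).
  s_4 = 0 + 0 + 1 + 0 + 1 + 0 + 1 + 0 = 3 ≡ 1 (mod 2).
s = (0, 0, 1, 1)^T — this equals column 3 of H (binary 0011), so error is at position 3.
Correct: flip bit 3 of r = 000110011000110 to get c = 001110011000110.


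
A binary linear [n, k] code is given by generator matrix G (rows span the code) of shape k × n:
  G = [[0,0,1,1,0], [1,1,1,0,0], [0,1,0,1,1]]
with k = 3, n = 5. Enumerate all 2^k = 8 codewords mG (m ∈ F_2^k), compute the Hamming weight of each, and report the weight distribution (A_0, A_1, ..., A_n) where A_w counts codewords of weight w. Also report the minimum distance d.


Weight distribution: A_0 = 1, A_2 = 2, A_3 = 4, A_4 = 1. Minimum distance d = 2.

Enumerate all 2^3 = 8 messages m ∈ F_2^3.
For each, compute codeword c = mG in F_2^5, then tally its weight.
  m = 000 → c = 00000, weight = 0.
  m = 100 → c = 00110, weight = 2.
  m = 010 → c = 11100, weight = 3.
  m = 110 → c = 11010, weight = 3.
  m = 001 → c = 01011, weight = 3.
  m = 101 → c = 01101, weight = 3.
  m = 011 → c = 10111, weight = 4.
  m = 111 → c = 10001, weight = 2.
Tally weights:
  weight 0: 1 codewords.
  weight 2: 2 codewords.
  weight 3: 4 codewords.
  weight 4: 1 codewords.
Minimum distance d = smallest w > 0 with A_w > 0 = 2.
Sanity: Σ A_w = 8 = 2^3 = 8 ✓.


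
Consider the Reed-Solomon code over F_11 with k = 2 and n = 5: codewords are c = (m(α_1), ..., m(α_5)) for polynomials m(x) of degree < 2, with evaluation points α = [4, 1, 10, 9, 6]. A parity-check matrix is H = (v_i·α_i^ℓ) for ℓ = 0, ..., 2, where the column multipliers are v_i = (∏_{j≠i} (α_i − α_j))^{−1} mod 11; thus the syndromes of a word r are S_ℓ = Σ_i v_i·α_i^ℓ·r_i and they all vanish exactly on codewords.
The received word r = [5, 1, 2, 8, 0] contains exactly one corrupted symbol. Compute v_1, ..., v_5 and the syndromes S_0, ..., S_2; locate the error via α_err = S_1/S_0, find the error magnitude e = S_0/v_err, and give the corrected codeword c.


S = (4, 2, 1), error at position 5, error magnitude e = 7, c = [5, 1, 2, 8, 4].

Step 1: column multipliers v_i = (∏_{j≠i}(α_i − α_j))^{−1} mod 11.
  i = 1 (α = 4): (4−1)(4−10)(4−9)(4−6) = 3·(−6)·(−5)·(−2) = −180 ≡ 7, so v_1 = 7^{−1} = 8 (mod 11).
  i = 2 (α = 1): (1−4)(1−10)(1−9)(1−6) = (−3)·(−9)·(−8)·(−5) = 1080 ≡ 2, so v_2 = 2^{−1} = 6 (mod 11).
  i = 3 (α = 10): (10−4)(10−1)(10−9)(10−6) = 6·9·1·4 = 216 ≡ 7, so v_3 = 7^{−1} = 8 (mod 11).
  i = 4 (α = 9): (9−4)(9−1)(9−10)(9−6) = 5·8·(−1)·3 = −120 ≡ 1, so v_4 = 1^{−1} = 1 (mod 11).
  i = 5 (α = 6): (6−4)(6−1)(6−10)(6−9) = 2·5·(−4)·(−3) = 120 ≡ 10, so v_5 = 10^{−1} = 10 (mod 11).
  v = [8, 6, 8, 1, 10].
Step 2: syndromes of r = [5, 1, 2, 8, 0] (all sums mod 11).
  S_0 = Σ v_i r_i = 8·5 + 6·1 + 8·2 + 1·8 + 10·0 = 70 ≡ 4.
  S_1 = Σ v_i α_i r_i = 8·4·5 + 6·1·1 + 8·10·2 + 1·9·8 + 10·6·0 = 398 ≡ 2.
  α_i^2 mod 11 = [5, 1, 1, 4, 3].
  S_2 = Σ v_i α_i^2 r_i = 8·5·5 + 6·1·1 + 8·1·2 + 1·4·8 + 10·3·0 = 254 ≡ 1.
  S = (4, 2, 1) ≠ 0, so r is not a codeword (an error is present).
Step 3: locate the error. For a single error e at position i, S_ℓ = v_i·e·α_i^ℓ, so α_err = S_1/S_0.
  S_0^{−1} = 4^{−1} = 3 (mod 11), so α_err = 2·3 = 6 ≡ 6 = α_5. Error position i = 5.
  Consistency check: S_2/S_1 = 1·6 = 6 ≡ 6 = α_err ✓ (single-error assumption holds).
Step 4: error magnitude e = S_0/v_5 = S_0·∏_{j≠5}(α_5 − α_j) = 4·10 = 40 ≡ 7 (mod 11).
Step 5: correct position 5: c_5 = r_5 − e = 0 − 7 ≡ 4 (mod 11). Hence c = [5, 1, 2, 8, 4].
  Check: interpolating c through the α_i gives m(x) = 7 + 5·x (degree < 2) with m(α_i) = c_i for every i, so c is indeed a codeword.


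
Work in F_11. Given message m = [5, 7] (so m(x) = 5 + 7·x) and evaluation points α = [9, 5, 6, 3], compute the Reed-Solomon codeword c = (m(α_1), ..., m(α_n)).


c = [2, 7, 3, 4]

Message polynomial: m(x) = 5 + 7·x (mod 11).
For each evaluation point α_i, compute m(α_i) mod 11:
  α_1 = 9: Horner steps 7 → 2, so m(9) = 2.
  α_2 = 5: Horner steps 7 → 7, so m(5) = 7.
  α_3 = 6: Horner steps 7 → 3, so m(6) = 3.
  α_4 = 3: Horner steps 7 → 4, so m(3) = 4.
Codeword c = [2, 7, 3, 4] ∈ F_11^4.


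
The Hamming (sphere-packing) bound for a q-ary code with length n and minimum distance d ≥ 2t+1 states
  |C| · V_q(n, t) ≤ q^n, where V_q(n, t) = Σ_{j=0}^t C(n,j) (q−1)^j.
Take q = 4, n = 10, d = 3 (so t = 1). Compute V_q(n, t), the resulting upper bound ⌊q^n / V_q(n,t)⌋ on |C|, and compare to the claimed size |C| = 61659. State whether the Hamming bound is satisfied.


V_q(n, t) = 31, q^n = 1048576, Hamming bound = 33825, |C| = 61659 > bound (violated).

Step 1: Compute V_q(n, t) = Σ_{j=0}^1 C(n, j) (q−1)^j.
  j = 0: C(10,0)·(3)^0 = 1·1 = 1.
  j = 1: C(10,1)·(3)^1 = 10·3 = 30.
  V_q(n, t) = 1 + 30 = 31.
Step 2: q^n = 4^10 = 1048576.
Step 3: Hamming bound ⌊q^n / V_q(n,t)⌋ = ⌊1048576/31⌋ = 33825.
Step 4: Compare |C| = 61659 to 33825: violated.
The claimed |C| lies above the Hamming bound, so no 4-ary code of length 10 with d ≥ 3 can have 61659 codewords.


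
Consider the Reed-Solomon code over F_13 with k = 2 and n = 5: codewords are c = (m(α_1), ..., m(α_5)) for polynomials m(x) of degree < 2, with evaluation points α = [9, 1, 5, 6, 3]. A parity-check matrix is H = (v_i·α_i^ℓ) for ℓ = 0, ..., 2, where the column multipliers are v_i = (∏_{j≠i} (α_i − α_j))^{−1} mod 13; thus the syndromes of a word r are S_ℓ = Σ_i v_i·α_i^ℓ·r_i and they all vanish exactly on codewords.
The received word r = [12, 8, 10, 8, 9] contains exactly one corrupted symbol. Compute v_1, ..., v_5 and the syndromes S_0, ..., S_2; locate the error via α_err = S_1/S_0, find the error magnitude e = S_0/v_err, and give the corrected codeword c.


S = (8, 9, 2), error at position 4, error magnitude e = 4, c = [12, 8, 10, 4, 9].

Step 1: column multipliers v_i = (∏_{j≠i}(α_i − α_j))^{−1} mod 13.
  i = 1 (α = 9): (9−1)(9−5)(9−6)(9−3) = 8·4·3·6 = 576 ≡ 4, so v_1 = 4^{−1} = 10 (mod 13).
  i = 2 (α = 1): (1−9)(1−5)(1−6)(1−3) = (−8)·(−4)·(−5)·(−2) = 320 ≡ 8, so v_2 = 8^{−1} = 5 (mod 13).
  i = 3 (α = 5): (5−9)(5−1)(5−6)(5−3) = (−4)·4·(−1)·2 = 32 ≡ 6, so v_3 = 6^{−1} = 11 (mod 13).
  i = 4 (α = 6): (6−9)(6−1)(6−5)(6−3) = (−3)·5·1·3 = −45 ≡ 7, so v_4 = 7^{−1} = 2 (mod 13).
  i = 5 (α = 3): (3−9)(3−1)(3−5)(3−6) = (−6)·2·(−2)·(−3) = −72 ≡ 6, so v_5 = 6^{−1} = 11 (mod 13).
  v = [10, 5, 11, 2, 11].
Step 2: syndromes of r = [12, 8, 10, 8, 9] (all sums mod 13).
  S_0 = Σ v_i r_i = 10·12 + 5·8 + 11·10 + 2·8 + 11·9 = 385 ≡ 8.
  S_1 = Σ v_i α_i r_i = 10·9·12 + 5·1·8 + 11·5·10 + 2·6·8 + 11·3·9 = 2063 ≡ 9.
  α_i^2 mod 13 = [3, 1, 12, 10, 9].
  S_2 = Σ v_i α_i^2 r_i = 10·3·12 + 5·1·8 + 11·12·10 + 2·10·8 + 11·9·9 = 2771 ≡ 2.
  S = (8, 9, 2) ≠ 0, so r is not a codeword (an error is present).
Step 3: locate the error. For a single error e at position i, S_ℓ = v_i·e·α_i^ℓ, so α_err = S_1/S_0.
  S_0^{−1} = 8^{−1} = 5 (mod 13), so α_err = 9·5 = 45 ≡ 6 = α_4. Error position i = 4.
  Consistency check: S_2/S_1 = 2·3 = 6 ≡ 6 = α_err ✓ (single-error assumption holds).
Step 4: error magnitude e = S_0/v_4 = S_0·∏_{j≠4}(α_4 − α_j) = 8·7 = 56 ≡ 4 (mod 13).
Step 5: correct position 4: c_4 = r_4 − e = 8 − 4 ≡ 4 (mod 13). Hence c = [12, 8, 10, 4, 9].
  Check: interpolating c through the α_i gives m(x) = 1 + 7·x (degree < 2) with m(α_i) = c_i for every i, so c is indeed a codeword.


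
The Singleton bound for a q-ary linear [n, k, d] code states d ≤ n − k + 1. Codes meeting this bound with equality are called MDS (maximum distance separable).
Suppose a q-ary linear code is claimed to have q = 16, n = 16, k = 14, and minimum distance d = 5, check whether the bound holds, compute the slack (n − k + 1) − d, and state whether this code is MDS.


Singleton RHS = n − k + 1 = 3, slack = -2, bound violated (no such code; not MDS).

Singleton bound: d ≤ n − k + 1.
Here n = 16, k = 14, so n − k + 1 = 3.
Given d = 5, check d ≤ 3: NO.
Slack = (n − k + 1) − d = -2.
The slack is negative: d = 5 exceeds n − k + 1 = 3 by 2, so the Singleton bound is violated and no linear [16, 14, 5]_16 code can exist. In particular it is not MDS (MDS requires d = n − k + 1 exactly).
Description: the claimed parameters are [16, 14, 5]_16; such a code would be impossible (violates the Singleton bound).


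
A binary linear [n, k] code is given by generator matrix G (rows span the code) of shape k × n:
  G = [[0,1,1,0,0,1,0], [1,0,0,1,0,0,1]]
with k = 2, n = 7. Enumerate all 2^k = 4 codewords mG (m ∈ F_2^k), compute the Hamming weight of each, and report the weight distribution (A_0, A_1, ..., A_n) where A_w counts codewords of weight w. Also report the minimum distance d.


Weight distribution: A_0 = 1, A_3 = 2, A_6 = 1. Minimum distance d = 3.

Enumerate all 2^2 = 4 messages m ∈ F_2^2.
For each, compute codeword c = mG in F_2^7, then tally its weight.
  m = 00 → c = 0000000, weight = 0.
  m = 10 → c = 0110010, weight = 3.
  m = 01 → c = 1001001, weight = 3.
  m = 11 → c = 1111011, weight = 6.
Tally weights:
  weight 0: 1 codewords.
  weight 3: 2 codewords.
  weight 6: 1 codewords.
Minimum distance d = smallest w > 0 with A_w > 0 = 3.
Sanity: Σ A_w = 4 = 2^2 = 4 ✓.


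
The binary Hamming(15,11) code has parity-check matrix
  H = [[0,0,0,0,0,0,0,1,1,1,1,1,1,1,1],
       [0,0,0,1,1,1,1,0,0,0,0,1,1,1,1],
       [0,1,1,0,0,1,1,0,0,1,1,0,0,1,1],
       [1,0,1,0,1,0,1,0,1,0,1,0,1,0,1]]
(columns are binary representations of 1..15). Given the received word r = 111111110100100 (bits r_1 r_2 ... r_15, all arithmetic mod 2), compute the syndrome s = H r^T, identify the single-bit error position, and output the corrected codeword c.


s = (1, 1, 1, 1)^T, error position = 15, corrected codeword c = 111111110100101

Compute s = H r^T mod 2 one row at a time:
  s_1 = 1 + 0 + 1 + 0 + 0 + 1 + 0 + 0 = 3 ≡ 1 (mod 2).
  s_2 = 1 + 1 + 1 + 1 + 0 + 1 + 0 + 0 = 5 ≡ 1 (mod 2).
  s_3 = 1 + 1 + 1 + 1 + 1 + 0 + 0 + 0 = 5 ≡ 1 (mod 2).
  s_4 = 1 + 1 + 1 + 1 + 0 + 0 + 1 + 0 = 5 ≡ 1 (mod 2).
s = (1, 1, 1, 1)^T — this equals column 15 of H (binary 1111), so error is at position 15.
Correct: flip bit 15 of r = 111111110100100 to get c = 111111110100101.


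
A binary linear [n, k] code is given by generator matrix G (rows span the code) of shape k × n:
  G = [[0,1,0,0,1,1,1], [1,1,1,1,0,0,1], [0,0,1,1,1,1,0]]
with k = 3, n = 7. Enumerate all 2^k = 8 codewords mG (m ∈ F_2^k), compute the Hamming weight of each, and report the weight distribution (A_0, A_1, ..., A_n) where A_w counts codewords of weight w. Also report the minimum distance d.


Weight distribution: A_0 = 1, A_1 = 1, A_4 = 3, A_5 = 3. Minimum distance d = 1.

Enumerate all 2^3 = 8 messages m ∈ F_2^3.
For each, compute codeword c = mG in F_2^7, then tally its weight.
  m = 000 → c = 0000000, weight = 0.
  m = 100 → c = 0100111, weight = 4.
  m = 010 → c = 1111001, weight = 5.
  m = 110 → c = 1011110, weight = 5.
  m = 001 → c = 0011110, weight = 4.
  m = 101 → c = 0111001, weight = 4.
  m = 011 → c = 1100111, weight = 5.
  m = 111 → c = 1000000, weight = 1.
Tally weights:
  weight 0: 1 codewords.
  weight 1: 1 codewords.
  weight 4: 3 codewords.
  weight 5: 3 codewords.
Minimum distance d = smallest w > 0 with A_w > 0 = 1.
Sanity: Σ A_w = 8 = 2^3 = 8 ✓.


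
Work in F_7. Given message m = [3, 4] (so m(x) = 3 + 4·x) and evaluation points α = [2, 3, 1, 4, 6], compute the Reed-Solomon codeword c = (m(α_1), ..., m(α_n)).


c = [4, 1, 0, 5, 6]

Message polynomial: m(x) = 3 + 4·x (mod 7).
For each evaluation point α_i, compute m(α_i) mod 7:
  α_1 = 2: Horner steps 4 → 4, so m(2) = 4.
  α_2 = 3: Horner steps 4 → 1, so m(3) = 1.
  α_3 = 1: Horner steps 4 → 0, so m(1) = 0.
  α_4 = 4: Horner steps 4 → 5, so m(4) = 5.
  α_5 = 6: Horner steps 4 → 6, so m(6) = 6.
Codeword c = [4, 1, 0, 5, 6] ∈ F_7^5.


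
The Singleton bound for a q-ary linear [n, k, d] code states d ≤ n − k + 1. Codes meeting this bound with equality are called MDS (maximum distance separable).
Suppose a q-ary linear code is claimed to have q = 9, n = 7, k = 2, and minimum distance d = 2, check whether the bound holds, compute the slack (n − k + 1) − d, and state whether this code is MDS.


Singleton RHS = n − k + 1 = 6, slack = 4, bound satisfied, not MDS.

Singleton bound: d ≤ n − k + 1.
Here n = 7, k = 2, so n − k + 1 = 6.
Given d = 2, check d ≤ 6: YES.
Slack = (n − k + 1) − d = 4.
The code is NOT MDS (slack = 4 > 0).
Description: the claimed parameters are [7, 2, 2]_9; such a code would be non-MDS.


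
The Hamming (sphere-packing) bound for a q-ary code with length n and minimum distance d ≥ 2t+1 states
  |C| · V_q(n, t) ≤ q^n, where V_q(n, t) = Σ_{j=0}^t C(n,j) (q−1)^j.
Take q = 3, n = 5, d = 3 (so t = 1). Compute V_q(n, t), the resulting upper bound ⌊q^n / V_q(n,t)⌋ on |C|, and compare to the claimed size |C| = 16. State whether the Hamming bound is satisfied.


V_q(n, t) = 11, q^n = 243, Hamming bound = 22, |C| = 16 ≤ bound (satisfied).

Step 1: Compute V_q(n, t) = Σ_{j=0}^1 C(n, j) (q−1)^j.
  j = 0: C(5,0)·(2)^0 = 1·1 = 1.
  j = 1: C(5,1)·(2)^1 = 5·2 = 10.
  V_q(n, t) = 1 + 10 = 11.
Step 2: q^n = 3^5 = 243.
Step 3: Hamming bound ⌊q^n / V_q(n,t)⌋ = ⌊243/11⌋ = 22.
Step 4: Compare |C| = 16 to 22: satisfied.
The claimed |C| lies below the Hamming bound.


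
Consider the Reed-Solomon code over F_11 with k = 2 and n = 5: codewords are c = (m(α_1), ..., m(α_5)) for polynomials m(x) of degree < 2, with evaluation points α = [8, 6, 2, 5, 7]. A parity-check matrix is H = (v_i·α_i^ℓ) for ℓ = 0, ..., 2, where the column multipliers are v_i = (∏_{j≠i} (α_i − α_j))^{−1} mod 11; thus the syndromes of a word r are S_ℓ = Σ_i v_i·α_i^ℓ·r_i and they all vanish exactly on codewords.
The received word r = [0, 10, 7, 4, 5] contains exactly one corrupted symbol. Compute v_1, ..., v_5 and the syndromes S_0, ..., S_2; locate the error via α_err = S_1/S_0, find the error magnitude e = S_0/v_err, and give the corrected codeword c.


S = (4, 8, 5), error at position 3, error magnitude e = 10, c = [0, 10, 8, 4, 5].

Step 1: column multipliers v_i = (∏_{j≠i}(α_i − α_j))^{−1} mod 11.
  i = 1 (α = 8): (8−6)(8−2)(8−5)(8−7) = 2·6·3·1 = 36 ≡ 3, so v_1 = 3^{−1} = 4 (mod 11).
  i = 2 (α = 6): (6−8)(6−2)(6−5)(6−7) = (−2)·4·1·(−1) = 8 ≡ 8, so v_2 = 8^{−1} = 7 (mod 11).
  i = 3 (α = 2): (2−8)(2−6)(2−5)(2−7) = (−6)·(−4)·(−3)·(−5) = 360 ≡ 8, so v_3 = 8^{−1} = 7 (mod 11).
  i = 4 (α = 5): (5−8)(5−6)(5−2)(5−7) = (−3)·(−1)·3·(−2) = −18 ≡ 4, so v_4 = 4^{−1} = 3 (mod 11).
  i = 5 (α = 7): (7−8)(7−6)(7−2)(7−5) = (−1)·1·5·2 = −10 ≡ 1, so v_5 = 1^{−1} = 1 (mod 11).
  v = [4, 7, 7, 3, 1].
Step 2: syndromes of r = [0, 10, 7, 4, 5] (all sums mod 11).
  S_0 = Σ v_i r_i = 4·0 + 7·10 + 7·7 + 3·4 + 1·5 = 136 ≡ 4.
  S_1 = Σ v_i α_i r_i = 4·8·0 + 7·6·10 + 7·2·7 + 3·5·4 + 1·7·5 = 613 ≡ 8.
  α_i^2 mod 11 = [9, 3, 4, 3, 5].
  S_2 = Σ v_i α_i^2 r_i = 4·9·0 + 7·3·10 + 7·4·7 + 3·3·4 + 1·5·5 = 467 ≡ 5.
  S = (4, 8, 5) ≠ 0, so r is not a codeword (an error is present).
Step 3: locate the error. For a single error e at position i, S_ℓ = v_i·e·α_i^ℓ, so α_err = S_1/S_0.
  S_0^{−1} = 4^{−1} = 3 (mod 11), so α_err = 8·3 = 24 ≡ 2 = α_3. Error position i = 3.
  Consistency check: S_2/S_1 = 5·7 = 35 ≡ 2 = α_err ✓ (single-error assumption holds).
Step 4: error magnitude e = S_0/v_3 = S_0·∏_{j≠3}(α_3 − α_j) = 4·8 = 32 ≡ 10 (mod 11).
Step 5: correct position 3: c_3 = r_3 − e = 7 − 10 ≡ 8 (mod 11). Hence c = [0, 10, 8, 4, 5].
  Check: interpolating c through the α_i gives m(x) = 7 + 6·x (degree < 2) with m(α_i) = c_i for every i, so c is indeed a codeword.


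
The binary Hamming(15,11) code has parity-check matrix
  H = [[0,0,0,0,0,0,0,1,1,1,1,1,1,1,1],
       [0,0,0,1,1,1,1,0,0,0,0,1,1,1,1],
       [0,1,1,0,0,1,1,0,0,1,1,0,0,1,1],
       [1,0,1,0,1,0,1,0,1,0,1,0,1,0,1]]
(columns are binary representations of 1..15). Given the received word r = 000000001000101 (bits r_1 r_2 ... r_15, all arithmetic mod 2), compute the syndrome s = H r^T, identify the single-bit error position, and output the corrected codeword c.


s = (1, 0, 1, 1)^T, error position = 11, corrected codeword c = 000000001010101

Compute s = H r^T mod 2 one row at a time:
  s_1 = 0 + 1 + 0 + 0 + 0 + 1 + 0 + 1 = 3 ≡ 1 (mod 2).
  s_2 = 0 + 0 + 0 + 0 + 0 + 1 + 0 + 1 = 2 ≡ 0 (mod 2).
  s_3 = 0 + 0 + 0 + 0 + 0 + 0 + 0 + 1 = 1 ≡ 1 (mod 2).
  s_4 = 0 + 0 + 0 + 0 + 1 + 0 + 1 + 1 = 3 ≡ 1 (mod 2).
s = (1, 0, 1, 1)^T — this equals column 11 of H (binary 1011), so error is at position 11.
Correct: flip bit 11 of r = 000000001000101 to get c = 000000001010101.


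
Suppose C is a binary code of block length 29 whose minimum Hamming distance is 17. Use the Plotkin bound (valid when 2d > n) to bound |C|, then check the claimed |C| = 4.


Plotkin bound M ≤ 6; given |C| = 4 ≤ bound (satisfied).

Check applicability: 2d = 34, n = 29.
2d − n = 5 > 0, so Plotkin applies.
Compute d/(2d−n) = 17/5 ≈ 3.4000.
⌊d/(2d−n)⌋ = 3.
Plotkin bound: M ≤ 2·3 = 6.
Given |C| = 4, check: satisfied.
This |C| is below the Plotkin bound.


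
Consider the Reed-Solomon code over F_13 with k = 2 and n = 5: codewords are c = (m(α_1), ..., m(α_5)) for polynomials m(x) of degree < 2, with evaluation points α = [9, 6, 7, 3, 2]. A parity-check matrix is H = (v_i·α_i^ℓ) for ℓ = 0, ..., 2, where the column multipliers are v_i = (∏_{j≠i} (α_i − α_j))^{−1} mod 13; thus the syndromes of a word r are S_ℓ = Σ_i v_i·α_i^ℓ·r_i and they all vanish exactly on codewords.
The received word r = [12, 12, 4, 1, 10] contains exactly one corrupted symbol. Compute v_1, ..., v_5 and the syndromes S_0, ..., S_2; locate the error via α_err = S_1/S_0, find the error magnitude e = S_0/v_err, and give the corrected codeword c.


S = (9, 2, 12), error at position 2, error magnitude e = 12, c = [12, 0, 4, 1, 10].

Step 1: column multipliers v_i = (∏_{j≠i}(α_i − α_j))^{−1} mod 13.
  i = 1 (α = 9): (9−6)(9−7)(9−3)(9−2) = 3·2·6·7 = 252 ≡ 5, so v_1 = 5^{−1} = 8 (mod 13).
  i = 2 (α = 6): (6−9)(6−7)(6−3)(6−2) = (−3)·(−1)·3·4 = 36 ≡ 10, so v_2 = 10^{−1} = 4 (mod 13).
  i = 3 (α = 7): (7−9)(7−6)(7−3)(7−2) = (−2)·1·4·5 = −40 ≡ 12, so v_3 = 12^{−1} = 12 (mod 13).
  i = 4 (α = 3): (3−9)(3−6)(3−7)(3−2) = (−6)·(−3)·(−4)·1 = −72 ≡ 6, so v_4 = 6^{−1} = 11 (mod 13).
  i = 5 (α = 2): (2−9)(2−6)(2−7)(2−3) = (−7)·(−4)·(−5)·(−1) = 140 ≡ 10, so v_5 = 10^{−1} = 4 (mod 13).
  v = [8, 4, 12, 11, 4].
Step 2: syndromes of r = [12, 12, 4, 1, 10] (all sums mod 13).
  S_0 = Σ v_i r_i = 8·12 + 4·12 + 12·4 + 11·1 + 4·10 = 243 ≡ 9.
  S_1 = Σ v_i α_i r_i = 8·9·12 + 4·6·12 + 12·7·4 + 11·3·1 + 4·2·10 = 1601 ≡ 2.
  α_i^2 mod 13 = [3, 10, 10, 9, 4].
  S_2 = Σ v_i α_i^2 r_i = 8·3·12 + 4·10·12 + 12·10·4 + 11·9·1 + 4·4·10 = 1507 ≡ 12.
  S = (9, 2, 12) ≠ 0, so r is not a codeword (an error is present).
Step 3: locate the error. For a single error e at position i, S_ℓ = v_i·e·α_i^ℓ, so α_err = S_1/S_0.
  S_0^{−1} = 9^{−1} = 3 (mod 13), so α_err = 2·3 = 6 ≡ 6 = α_2. Error position i = 2.
  Consistency check: S_2/S_1 = 12·7 = 84 ≡ 6 = α_err ✓ (single-error assumption holds).
Step 4: error magnitude e = S_0/v_2 = S_0·∏_{j≠2}(α_2 − α_j) = 9·10 = 90 ≡ 12 (mod 13).
Step 5: correct position 2: c_2 = r_2 − e = 12 − 12 ≡ 0 (mod 13). Hence c = [12, 0, 4, 1, 10].
  Check: interpolating c through the α_i gives m(x) = 2 + 4·x (degree < 2) with m(α_i) = c_i for every i, so c is indeed a codeword.


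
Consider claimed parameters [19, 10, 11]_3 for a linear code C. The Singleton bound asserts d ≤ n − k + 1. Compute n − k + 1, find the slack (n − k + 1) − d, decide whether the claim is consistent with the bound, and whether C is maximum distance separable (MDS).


Singleton RHS = n − k + 1 = 10, slack = -1, bound violated (no such code; not MDS).

Singleton bound: d ≤ n − k + 1.
Here n = 19, k = 10, so n − k + 1 = 10.
Given d = 11, check d ≤ 10: NO.
Slack = (n − k + 1) − d = -1.
The slack is negative: d = 11 exceeds n − k + 1 = 10 by 1, so the Singleton bound is violated and no linear [19, 10, 11]_3 code can exist. In particular it is not MDS (MDS requires d = n − k + 1 exactly).
Description: the claimed parameters are [19, 10, 11]_3; such a code would be impossible (violates the Singleton bound).


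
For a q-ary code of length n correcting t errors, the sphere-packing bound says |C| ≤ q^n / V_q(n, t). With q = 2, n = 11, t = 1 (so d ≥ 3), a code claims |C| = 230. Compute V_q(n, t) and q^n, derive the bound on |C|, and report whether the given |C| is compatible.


V_q(n, t) = 12, q^n = 2048, Hamming bound = 170, |C| = 230 > bound (violated).

Step 1: Compute V_q(n, t) = Σ_{j=0}^1 C(n, j) (q−1)^j.
  j = 0: C(11,0)·(1)^0 = 1·1 = 1.
  j = 1: C(11,1)·(1)^1 = 11·1 = 11.
  V_q(n, t) = 1 + 11 = 12.
Step 2: q^n = 2^11 = 2048.
Step 3: Hamming bound ⌊q^n / V_q(n,t)⌋ = ⌊2048/12⌋ = 170.
Step 4: Compare |C| = 230 to 170: violated.
The claimed |C| lies above the Hamming bound, so no 2-ary code of length 11 with d ≥ 3 can have 230 codewords.


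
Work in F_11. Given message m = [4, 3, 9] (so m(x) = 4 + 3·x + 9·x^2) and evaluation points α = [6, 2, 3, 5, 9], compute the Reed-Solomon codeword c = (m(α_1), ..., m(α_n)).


c = [5, 2, 6, 2, 1]

Message polynomial: m(x) = 4 + 3·x + 9·x^2 (mod 11).
For each evaluation point α_i, compute m(α_i) mod 11:
  α_1 = 6: Horner steps 9 → 2 → 5, so m(6) = 5.
  α_2 = 2: Horner steps 9 → 10 → 2, so m(2) = 2.
  α_3 = 3: Horner steps 9 → 8 → 6, so m(3) = 6.
  α_4 = 5: Horner steps 9 → 4 → 2, so m(5) = 2.
  α_5 = 9: Horner steps 9 → 7 → 1, so m(9) = 1.
Codeword c = [5, 2, 6, 2, 1] ∈ F_11^5.


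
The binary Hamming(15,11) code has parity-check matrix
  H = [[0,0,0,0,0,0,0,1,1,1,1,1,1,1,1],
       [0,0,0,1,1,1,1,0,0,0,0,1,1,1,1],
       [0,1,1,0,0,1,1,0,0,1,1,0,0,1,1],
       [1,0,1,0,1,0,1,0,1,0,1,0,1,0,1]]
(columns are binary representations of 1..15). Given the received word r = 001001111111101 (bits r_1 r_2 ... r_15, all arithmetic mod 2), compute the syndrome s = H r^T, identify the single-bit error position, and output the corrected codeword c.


s = (1, 1, 0, 0)^T, error position = 12, corrected codeword c = 001001111110101

Compute s = H r^T mod 2 one row at a time:
  s_1 = 1 + 1 + 1 + 1 + 1 + 1 + 0 + 1 = 7 ≡ 1 (mod 2).
  s_2 = 0 + 0 + 1 + 1 + 1 + 1 + 0 + 1 = 5 ≡ 1 (mod 2).
  s_3 = 0 + 1 + 1 + 1 + 1 + 1 + 0 + 1 = 6 ≡ 0 (mod 2).
  s_4 = 0 + 1 + 0 + 1 + 1 + 1 + 1 + 1 = 6 ≡ 0 (mod 2).
s = (1, 1, 0, 0)^T — this equals column 12 of H (binary 1100), so error is at position 12.
Correct: flip bit 12 of r = 001001111111101 to get c = 001001111110101.


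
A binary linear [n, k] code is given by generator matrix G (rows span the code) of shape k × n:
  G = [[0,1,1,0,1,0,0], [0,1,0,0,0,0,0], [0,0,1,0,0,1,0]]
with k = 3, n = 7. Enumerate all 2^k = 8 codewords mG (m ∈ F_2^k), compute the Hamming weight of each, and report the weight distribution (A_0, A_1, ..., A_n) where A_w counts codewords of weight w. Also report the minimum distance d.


Weight distribution: A_0 = 1, A_1 = 1, A_2 = 3, A_3 = 3. Minimum distance d = 1.

Enumerate all 2^3 = 8 messages m ∈ F_2^3.
For each, compute codeword c = mG in F_2^7, then tally its weight.
  m = 000 → c = 0000000, weight = 0.
  m = 100 → c = 0110100, weight = 3.
  m = 010 → c = 0100000, weight = 1.
  m = 110 → c = 0010100, weight = 2.
  m = 001 → c = 0010010, weight = 2.
  m = 101 → c = 0100110, weight = 3.
  m = 011 → c = 0110010, weight = 3.
  m = 111 → c = 0000110, weight = 2.
Tally weights:
  weight 0: 1 codewords.
  weight 1: 1 codewords.
  weight 2: 3 codewords.
  weight 3: 3 codewords.
Minimum distance d = smallest w > 0 with A_w > 0 = 1.
Sanity: Σ A_w = 8 = 2^3 = 8 ✓.


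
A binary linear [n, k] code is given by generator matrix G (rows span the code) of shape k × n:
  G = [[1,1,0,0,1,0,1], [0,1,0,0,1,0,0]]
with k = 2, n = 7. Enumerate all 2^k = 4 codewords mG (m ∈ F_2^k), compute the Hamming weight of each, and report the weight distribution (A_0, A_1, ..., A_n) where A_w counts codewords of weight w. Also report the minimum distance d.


Weight distribution: A_0 = 1, A_2 = 2, A_4 = 1. Minimum distance d = 2.

Enumerate all 2^2 = 4 messages m ∈ F_2^2.
For each, compute codeword c = mG in F_2^7, then tally its weight.
  m = 00 → c = 0000000, weight = 0.
  m = 10 → c = 1100101, weight = 4.
  m = 01 → c = 0100100, weight = 2.
  m = 11 → c = 1000001, weight = 2.
Tally weights:
  weight 0: 1 codewords.
  weight 2: 2 codewords.
  weight 4: 1 codewords.
Minimum distance d = smallest w > 0 with A_w > 0 = 2.
Sanity: Σ A_w = 4 = 2^2 = 4 ✓.


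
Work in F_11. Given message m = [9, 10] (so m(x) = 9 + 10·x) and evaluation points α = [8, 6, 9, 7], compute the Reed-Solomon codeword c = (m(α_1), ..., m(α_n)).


c = [1, 3, 0, 2]

Message polynomial: m(x) = 9 + 10·x (mod 11).
For each evaluation point α_i, compute m(α_i) mod 11:
  α_1 = 8: Horner steps 10 → 1, so m(8) = 1.
  α_2 = 6: Horner steps 10 → 3, so m(6) = 3.
  α_3 = 9: Horner steps 10 → 0, so m(9) = 0.
  α_4 = 7: Horner steps 10 → 2, so m(7) = 2.
Codeword c = [1, 3, 0, 2] ∈ F_11^4.


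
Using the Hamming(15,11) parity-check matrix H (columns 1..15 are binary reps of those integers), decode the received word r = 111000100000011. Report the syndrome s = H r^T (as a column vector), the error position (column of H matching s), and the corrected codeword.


s = (0, 1, 1, 0)^T, error position = 6, corrected codeword c = 111001100000011

Compute s = H r^T mod 2 one row at a time:
  s_1 = 0 + 0 + 0 + 0 + 0 + 0 + 1 + 1 = 2 ≡ 0 (mod 2).
  s_2 = 0 + 0 + 0 + 1 + 0 + 0 + 1 + 1 = 3 ≡ 1 (mod 2).
  s_3 = 1 + 1 + 0 + 1 + 0 + 0 + 1 + 1 = 5 ≡ 1 (mod 2).
  s_4 = 1 + 1 + 0 + 1 + 0 + 0 + 0 + 1 = 4 ≡ 0 (mod 2).
s = (0, 1, 1, 0)^T — this equals column 6 of H (binary 0110), so error is at position 6.
Correct: flip bit 6 of r = 111000100000011 to get c = 111001100000011.


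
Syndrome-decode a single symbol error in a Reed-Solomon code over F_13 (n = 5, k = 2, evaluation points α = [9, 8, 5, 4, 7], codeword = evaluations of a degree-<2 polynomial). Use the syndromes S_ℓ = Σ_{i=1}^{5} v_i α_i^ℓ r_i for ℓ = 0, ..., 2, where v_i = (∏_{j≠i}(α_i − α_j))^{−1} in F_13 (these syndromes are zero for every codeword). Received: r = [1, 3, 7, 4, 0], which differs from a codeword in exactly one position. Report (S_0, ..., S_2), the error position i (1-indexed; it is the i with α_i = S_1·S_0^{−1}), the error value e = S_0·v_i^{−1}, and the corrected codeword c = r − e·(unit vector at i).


S = (8, 7, 11), error at position 1, error magnitude e = 8, c = [6, 3, 7, 4, 0].

Step 1: column multipliers v_i = (∏_{j≠i}(α_i − α_j))^{−1} mod 13.
  i = 1 (α = 9): (9−8)(9−5)(9−4)(9−7) = 1·4·5·2 = 40 ≡ 1, so v_1 = 1^{−1} = 1 (mod 13).
  i = 2 (α = 8): (8−9)(8−5)(8−4)(8−7) = (−1)·3·4·1 = −12 ≡ 1, so v_2 = 1^{−1} = 1 (mod 13).
  i = 3 (α = 5): (5−9)(5−8)(5−4)(5−7) = (−4)·(−3)·1·(−2) = −24 ≡ 2, so v_3 = 2^{−1} = 7 (mod 13).
  i = 4 (α = 4): (4−9)(4−8)(4−5)(4−7) = (−5)·(−4)·(−1)·(−3) = 60 ≡ 8, so v_4 = 8^{−1} = 5 (mod 13).
  i = 5 (α = 7): (7−9)(7−8)(7−5)(7−4) = (−2)·(−1)·2·3 = 12 ≡ 12, so v_5 = 12^{−1} = 12 (mod 13).
  v = [1, 1, 7, 5, 12].
Step 2: syndromes of r = [1, 3, 7, 4, 0] (all sums mod 13).
  S_0 = Σ v_i r_i = 1·1 + 1·3 + 7·7 + 5·4 + 12·0 = 73 ≡ 8.
  S_1 = Σ v_i α_i r_i = 1·9·1 + 1·8·3 + 7·5·7 + 5·4·4 + 12·7·0 = 358 ≡ 7.
  α_i^2 mod 13 = [3, 12, 12, 3, 10].
  S_2 = Σ v_i α_i^2 r_i = 1·3·1 + 1·12·3 + 7·12·7 + 5·3·4 + 12·10·0 = 687 ≡ 11.
  S = (8, 7, 11) ≠ 0, so r is not a codeword (an error is present).
Step 3: locate the error. For a single error e at position i, S_ℓ = v_i·e·α_i^ℓ, so α_err = S_1/S_0.
  S_0^{−1} = 8^{−1} = 5 (mod 13), so α_err = 7·5 = 35 ≡ 9 = α_1. Error position i = 1.
  Consistency check: S_2/S_1 = 11·2 = 22 ≡ 9 = α_err ✓ (single-error assumption holds).
Step 4: error magnitude e = S_0/v_1 = S_0·∏_{j≠1}(α_1 − α_j) = 8·1 = 8 ≡ 8 (mod 13).
Step 5: correct position 1: c_1 = r_1 − e = 1 − 8 ≡ 6 (mod 13). Hence c = [6, 3, 7, 4, 0].
  Check: interpolating c through the α_i gives m(x) = 5 + 3·x (degree < 2) with m(α_i) = c_i for every i, so c is indeed a codeword.


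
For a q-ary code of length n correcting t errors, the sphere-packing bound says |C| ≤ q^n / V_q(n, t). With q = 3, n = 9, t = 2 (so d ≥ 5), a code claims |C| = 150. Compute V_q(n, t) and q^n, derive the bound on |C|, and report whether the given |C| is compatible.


V_q(n, t) = 163, q^n = 19683, Hamming bound = 120, |C| = 150 > bound (violated).

Step 1: Compute V_q(n, t) = Σ_{j=0}^2 C(n, j) (q−1)^j.
  j = 0: C(9,0)·(2)^0 = 1·1 = 1.
  j = 1: C(9,1)·(2)^1 = 9·2 = 18.
  j = 2: C(9,2)·(2)^2 = 36·4 = 144.
  V_q(n, t) = 1 + 18 + 144 = 163.
Step 2: q^n = 3^9 = 19683.
Step 3: Hamming bound ⌊q^n / V_q(n,t)⌋ = ⌊19683/163⌋ = 120.
Step 4: Compare |C| = 150 to 120: violated.
The claimed |C| lies above the Hamming bound, so no 3-ary code of length 9 with d ≥ 5 can have 150 codewords.


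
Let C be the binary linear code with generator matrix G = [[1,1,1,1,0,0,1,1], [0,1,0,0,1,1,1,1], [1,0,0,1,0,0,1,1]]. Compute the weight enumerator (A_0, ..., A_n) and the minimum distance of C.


Weight distribution: A_0 = 1, A_2 = 1, A_4 = 1, A_5 = 4, A_6 = 1. Minimum distance d = 2.

Enumerate all 2^3 = 8 messages m ∈ F_2^3.
For each, compute codeword c = mG in F_2^8, then tally its weight.
  m = 000 → c = 00000000, weight = 0.
  m = 100 → c = 11110011, weight = 6.
  m = 010 → c = 01001111, weight = 5.
  m = 110 → c = 10111100, weight = 5.
  m = 001 → c = 10010011, weight = 4.
  m = 101 → c = 01100000, weight = 2.
  m = 011 → c = 11011100, weight = 5.
  m = 111 → c = 00101111, weight = 5.
Tally weights:
  weight 0: 1 codewords.
  weight 2: 1 codewords.
  weight 4: 1 codewords.
  weight 5: 4 codewords.
  weight 6: 1 codewords.
Minimum distance d = smallest w > 0 with A_w > 0 = 2.
Sanity: Σ A_w = 8 = 2^3 = 8 ✓.


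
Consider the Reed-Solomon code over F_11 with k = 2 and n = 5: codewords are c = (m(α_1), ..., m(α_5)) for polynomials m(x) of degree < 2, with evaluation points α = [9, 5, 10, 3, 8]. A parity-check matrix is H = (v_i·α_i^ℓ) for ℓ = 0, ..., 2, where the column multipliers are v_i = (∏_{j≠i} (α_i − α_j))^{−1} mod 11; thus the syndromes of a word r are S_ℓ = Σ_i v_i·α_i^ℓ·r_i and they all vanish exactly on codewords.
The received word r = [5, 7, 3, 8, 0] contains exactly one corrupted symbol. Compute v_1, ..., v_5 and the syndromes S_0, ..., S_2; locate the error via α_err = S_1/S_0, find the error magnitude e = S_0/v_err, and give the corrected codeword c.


S = (1, 10, 1), error at position 3, error magnitude e = 4, c = [5, 7, 10, 8, 0].

Step 1: column multipliers v_i = (∏_{j≠i}(α_i − α_j))^{−1} mod 11.
  i = 1 (α = 9): (9−5)(9−10)(9−3)(9−8) = 4·(−1)·6·1 = −24 ≡ 9, so v_1 = 9^{−1} = 5 (mod 11).
  i = 2 (α = 5): (5−9)(5−10)(5−3)(5−8) = (−4)·(−5)·2·(−3) = −120 ≡ 1, so v_2 = 1^{−1} = 1 (mod 11).
  i = 3 (α = 10): (10−9)(10−5)(10−3)(10−8) = 1·5·7·2 = 70 ≡ 4, so v_3 = 4^{−1} = 3 (mod 11).
  i = 4 (α = 3): (3−9)(3−5)(3−10)(3−8) = (−6)·(−2)·(−7)·(−5) = 420 ≡ 2, so v_4 = 2^{−1} = 6 (mod 11).
  i = 5 (α = 8): (8−9)(8−5)(8−10)(8−3) = (−1)·3·(−2)·5 = 30 ≡ 8, so v_5 = 8^{−1} = 7 (mod 11).
  v = [5, 1, 3, 6, 7].
Step 2: syndromes of r = [5, 7, 3, 8, 0] (all sums mod 11).
  S_0 = Σ v_i r_i = 5·5 + 1·7 + 3·3 + 6·8 + 7·0 = 89 ≡ 1.
  S_1 = Σ v_i α_i r_i = 5·9·5 + 1·5·7 + 3·10·3 + 6·3·8 + 7·8·0 = 494 ≡ 10.
  α_i^2 mod 11 = [4, 3, 1, 9, 9].
  S_2 = Σ v_i α_i^2 r_i = 5·4·5 + 1·3·7 + 3·1·3 + 6·9·8 + 7·9·0 = 562 ≡ 1.
  S = (1, 10, 1) ≠ 0, so r is not a codeword (an error is present).
Step 3: locate the error. For a single error e at position i, S_ℓ = v_i·e·α_i^ℓ, so α_err = S_1/S_0.
  S_0^{−1} = 1^{−1} = 1 (mod 11), so α_err = 10·1 = 10 ≡ 10 = α_3. Error position i = 3.
  Consistency check: S_2/S_1 = 1·10 = 10 ≡ 10 = α_err ✓ (single-error assumption holds).
Step 4: error magnitude e = S_0/v_3 = S_0·∏_{j≠3}(α_3 − α_j) = 1·4 = 4 ≡ 4 (mod 11).
Step 5: correct position 3: c_3 = r_3 − e = 3 − 4 ≡ 10 (mod 11). Hence c = [5, 7, 10, 8, 0].
  Check: interpolating c through the α_i gives m(x) = 4 + 5·x (degree < 2) with m(α_i) = c_i for every i, so c is indeed a codeword.
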